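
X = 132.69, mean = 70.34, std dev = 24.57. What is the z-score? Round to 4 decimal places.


z = (X - mu) / sigma
X - mu = 132.69 - 70.34 = 62.35
z = 62.35 / 24.57 = 6235/2457 ≈ 2.537648

2.5376


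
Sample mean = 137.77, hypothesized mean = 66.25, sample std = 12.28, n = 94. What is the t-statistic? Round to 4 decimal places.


t = (xbar - mu0) / (s/sqrt(n))
xbar - mu0 = 137.77 - 66.25 = 71.52
sqrt(94) ≈ 9.69535971
s/sqrt(n) = 12.28 / 9.69535971 ≈ 1.26658529
t = 71.52 / 1.26658529 ≈ 56.466786

56.4668


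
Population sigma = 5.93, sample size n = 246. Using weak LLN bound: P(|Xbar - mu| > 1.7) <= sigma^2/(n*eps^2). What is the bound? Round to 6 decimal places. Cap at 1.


bound = min(1, sigma^2/(n*eps^2))
sigma^2 = 5.93^2 = 35.1649
n*eps^2 = 246 * 1.7^2 = 246 * 2.89 = 710.94
sigma^2/(n*eps^2) = 35.1649 / 710.94 ≈ 0.04946254

0.049463


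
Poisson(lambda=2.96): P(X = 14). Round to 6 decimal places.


P = e^(-lam) * lam^k / k!
e^(-2.96) ≈ 0.05181892
lam^k = 2.96^14 ≈ 3963546.474071
k! = 14! = 87178291200
P = 0.05181892 * 3963546.474071 / 87178291200 ≈ 0.000002

0.000002


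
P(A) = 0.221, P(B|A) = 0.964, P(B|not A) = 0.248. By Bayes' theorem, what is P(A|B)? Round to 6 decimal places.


P(A|B) = P(B|A)*P(A) / P(B), P(B) = P(B|A)*P(A) + P(B|not A)*P(not A)
P(B|A)*P(A) = 0.964 * 0.221 = 0.213044
P(B|not A)*P(not A) = 0.248 * 0.779 = 0.193192
P(B) = 0.213044 + 0.193192 = 0.406236
P(A|B) = 0.213044 / 0.406236 ≈ 0.52443407

0.524434


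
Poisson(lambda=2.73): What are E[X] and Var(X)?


E[X] = Var(X) = lambda = 2.73

2.73, 2.73


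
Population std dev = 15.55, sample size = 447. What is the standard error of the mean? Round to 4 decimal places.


SE = sigma / sqrt(n)
sqrt(447) ≈ 21.142375
SE = 15.55 / 21.142375 ≈ 0.735490

0.7355


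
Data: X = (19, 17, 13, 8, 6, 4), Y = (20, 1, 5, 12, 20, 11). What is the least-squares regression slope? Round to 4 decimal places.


b = sum((xi-xbar)(yi-ybar)) / sum((xi-xbar)^2)
n = 6, xbar = 67/6 ≈ 11.166667, ybar = 69/6 = 11.5
Sxy = sum((xi-xbar)(yi-ybar)) = -48.5
Sxx = sum((xi-xbar)^2) = 1121/6 ≈ 186.833333
b = Sxy / Sxx = -291/1121 ≈ -0.259590

-0.2596


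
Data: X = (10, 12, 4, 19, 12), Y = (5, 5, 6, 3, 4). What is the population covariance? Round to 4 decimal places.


Cov = (1/n)*sum((xi-xbar)(yi-ybar))
n = 5, xbar = 57/5 = 11.4, ybar = 23/5 = 4.6
sum((xi-xbar)(yi-ybar)) = -23.2
Cov = -23.2 / 5 = -4.64

-4.6400


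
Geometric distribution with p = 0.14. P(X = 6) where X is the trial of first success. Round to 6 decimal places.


P = (1-p)^(k-1) * p
(1-p)^(k-1) = 0.86^5 ≈ 0.4704270
P = 0.4704270 * 0.14 ≈ 0.06585978

0.065860


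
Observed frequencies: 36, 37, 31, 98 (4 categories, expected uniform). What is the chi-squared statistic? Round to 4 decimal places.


chi2 = sum((O-E)^2/E), E = total/4
total = 202, E = 202/4 = 50.5
(36 - 50.5)^2 / 50.5 = 210.25 / 50.5 = 841/202 ≈ 4.163366
(37 - 50.5)^2 / 50.5 = 182.25 / 50.5 = 729/202 ≈ 3.608911
(31 - 50.5)^2 / 50.5 = 380.25 / 50.5 = 1521/202 ≈ 7.529703
(98 - 50.5)^2 / 50.5 = 2256.25 / 50.5 = 9025/202 ≈ 44.678218
chi2 = 6058/101 ≈ 59.980198

59.9802


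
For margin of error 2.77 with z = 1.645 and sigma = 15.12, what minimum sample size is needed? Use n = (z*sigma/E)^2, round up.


z*sigma/E = 1.645 * 15.12 / 2.77 = 62181/6925 ≈ 8.979206
(z*sigma/E)^2 ≈ 80.626136
round up: n = 81

81


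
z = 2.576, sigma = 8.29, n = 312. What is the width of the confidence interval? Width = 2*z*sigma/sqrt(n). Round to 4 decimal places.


width = 2*z*sigma/sqrt(n)
2*z*sigma = 2 * 2.576 * 8.29 = 42.71008
sqrt(312) ≈ 17.663522
width = 42.71008 / 17.663522 ≈ 2.417982

2.4180


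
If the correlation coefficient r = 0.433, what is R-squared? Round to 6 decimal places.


R^2 = r^2 = (0.433)^2 = 0.187489

0.187489


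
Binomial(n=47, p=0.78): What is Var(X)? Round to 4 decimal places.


Var = n*p*(1-p) = 47 * 0.78 * 0.22 = 8.0652

8.0652


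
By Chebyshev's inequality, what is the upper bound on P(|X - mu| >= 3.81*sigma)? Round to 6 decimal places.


P <= 1/k^2
k^2 = 3.81^2 = 14.5161
1/k^2 = 1 / 14.5161 ≈ 0.06888903

0.068889


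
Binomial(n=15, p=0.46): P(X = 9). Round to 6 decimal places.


P = C(n,k) * p^k * (1-p)^(n-k)
C(15,9) = 5005
p^k = 0.46^9 ≈ 0.0009221902
(1-p)^(n-k) = 0.54^6 ≈ 0.02479491
P = 5005 * 0.0009221902 * 0.02479491 ≈ 0.114442

0.114442


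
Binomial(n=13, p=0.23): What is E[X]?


E[X] = n*p = 13 * 0.23 = 2.99

2.99


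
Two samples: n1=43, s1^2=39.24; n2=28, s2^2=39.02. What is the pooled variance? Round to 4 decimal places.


sp^2 = ((n1-1)*s1^2 + (n2-1)*s2^2)/(n1+n2-2)
(n1-1)*s1^2 = 42 * 39.24 = 1648.08
(n2-1)*s2^2 = 27 * 39.02 = 1053.54
numerator = 1648.08 + 1053.54 = 2701.62
n1+n2-2 = 69
sp^2 = 2701.62 / 69 = 45027/1150 ≈ 39.153913

39.1539


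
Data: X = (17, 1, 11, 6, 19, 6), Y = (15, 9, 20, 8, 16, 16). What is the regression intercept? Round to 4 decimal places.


a = ybar - b*xbar, where b = sum((xi-xbar)(yi-ybar)) / sum((xi-xbar)^2)
n = 6, xbar = 60/6 = 10, ybar = 84/6 = 14
Sxy = sum((xi-xbar)(yi-ybar)) = 92
Sxx = sum((xi-xbar)^2) = 244
b = Sxy / Sxx = 23/61 ≈ 0.377049
a = 14 - 0.377049 * 10 = 624/61 ≈ 10.229508

10.2295


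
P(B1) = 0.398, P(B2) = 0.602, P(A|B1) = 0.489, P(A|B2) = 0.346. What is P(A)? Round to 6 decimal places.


P(A) = P(A|B1)*P(B1) + P(A|B2)*P(B2)
P(A|B1)*P(B1) = 0.489 * 0.398 = 0.194622
P(A|B2)*P(B2) = 0.346 * 0.602 = 0.208292
P(A) = 0.194622 + 0.208292 = 0.402914

0.402914


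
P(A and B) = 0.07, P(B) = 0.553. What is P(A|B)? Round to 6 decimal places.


P(A|B) = P(A and B) / P(B) = 0.07 / 0.553 = 10/79 ≈ 0.12658228

0.126582


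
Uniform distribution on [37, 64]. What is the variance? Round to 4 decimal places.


Var = (b-a)^2 / 12
(b-a)^2 = (64 - 37)^2 = 729
Var = 729/12 = 60.75

60.7500


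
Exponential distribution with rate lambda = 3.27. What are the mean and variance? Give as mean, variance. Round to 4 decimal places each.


mean = 1/lam, var = 1/lam^2
mean = 1 / 3.27 = 100/327 ≈ 0.305810
lam^2 = 3.27^2 = 10.6929
var = 1 / 10.6929 ≈ 0.093520

0.3058, 0.0935


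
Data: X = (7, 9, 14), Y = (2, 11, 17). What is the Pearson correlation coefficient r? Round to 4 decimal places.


r = sum((xi-xbar)(yi-ybar)) / sqrt(sum((xi-xbar)^2) * sum((yi-ybar)^2))
n = 3, xbar = 30/3 = 10, ybar = 30/3 = 10
Sxy = sum((xi-xbar)(yi-ybar)) = 51
Sxx = sum((xi-xbar)^2) = 26
Syy = sum((yi-ybar)^2) = 114
sqrt(Sxx*Syy) ≈ 54.442630
r = Sxy / sqrt(Sxx*Syy) = 51 / 54.442630 ≈ 0.936766

0.9368


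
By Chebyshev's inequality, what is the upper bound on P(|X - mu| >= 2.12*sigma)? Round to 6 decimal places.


P <= 1/k^2
k^2 = 2.12^2 = 4.4944
1/k^2 = 1 / 4.4944 = 625/2809 ≈ 0.22249911

0.222499


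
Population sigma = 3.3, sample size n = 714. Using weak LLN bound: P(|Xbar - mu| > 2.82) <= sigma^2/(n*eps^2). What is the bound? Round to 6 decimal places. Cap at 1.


bound = min(1, sigma^2/(n*eps^2))
sigma^2 = 3.3^2 = 10.89
n*eps^2 = 714 * 2.82^2 = 714 * 7.9524 = 5678.0136
sigma^2/(n*eps^2) = 10.89 / 5678.0136 ≈ 0.00191792

0.001918


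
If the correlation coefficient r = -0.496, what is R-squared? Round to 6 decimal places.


R^2 = r^2 = (-0.496)^2 = 0.246016

0.246016


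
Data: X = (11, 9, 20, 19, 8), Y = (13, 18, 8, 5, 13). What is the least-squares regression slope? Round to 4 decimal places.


b = sum((xi-xbar)(yi-ybar)) / sum((xi-xbar)^2)
n = 5, xbar = 67/5 = 13.4, ybar = 57/5 = 11.4
Sxy = sum((xi-xbar)(yi-ybar)) = -99.8
Sxx = sum((xi-xbar)^2) = 129.2
b = Sxy / Sxx = -499/646 ≈ -0.772446

-0.7724


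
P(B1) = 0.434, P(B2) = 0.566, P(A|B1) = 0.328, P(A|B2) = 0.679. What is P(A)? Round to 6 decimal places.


P(A) = P(A|B1)*P(B1) + P(A|B2)*P(B2)
P(A|B1)*P(B1) = 0.328 * 0.434 = 0.142352
P(A|B2)*P(B2) = 0.679 * 0.566 = 0.384314
P(A) = 0.142352 + 0.384314 = 0.526666

0.526666


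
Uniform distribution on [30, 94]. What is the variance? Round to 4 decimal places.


Var = (b-a)^2 / 12
(b-a)^2 = (94 - 30)^2 = 4096
Var = 4096/12 ≈ 341.333333

341.3333


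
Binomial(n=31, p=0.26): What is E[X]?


E[X] = n*p = 31 * 0.26 = 8.06

8.06


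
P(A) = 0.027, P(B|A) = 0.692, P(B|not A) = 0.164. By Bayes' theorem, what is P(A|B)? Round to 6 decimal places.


P(A|B) = P(B|A)*P(A) / P(B), P(B) = P(B|A)*P(A) + P(B|not A)*P(not A)
P(B|A)*P(A) = 0.692 * 0.027 = 0.018684
P(B|not A)*P(not A) = 0.164 * 0.973 = 0.159572
P(B) = 0.018684 + 0.159572 = 0.178256
P(A|B) = 0.018684 / 0.178256 ≈ 0.10481555

0.104816


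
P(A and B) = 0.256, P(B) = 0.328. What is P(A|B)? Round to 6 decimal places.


P(A|B) = P(A and B) / P(B) = 0.256 / 0.328 = 32/41 ≈ 0.78048780

0.780488


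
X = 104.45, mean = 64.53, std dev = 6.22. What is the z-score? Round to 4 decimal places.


z = (X - mu) / sigma
X - mu = 104.45 - 64.53 = 39.92
z = 39.92 / 6.22 = 1996/311 ≈ 6.418006

6.4180


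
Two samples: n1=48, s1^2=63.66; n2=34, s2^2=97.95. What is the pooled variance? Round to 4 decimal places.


sp^2 = ((n1-1)*s1^2 + (n2-1)*s2^2)/(n1+n2-2)
(n1-1)*s1^2 = 47 * 63.66 = 2992.02
(n2-1)*s2^2 = 33 * 97.95 = 3232.35
numerator = 2992.02 + 3232.35 = 6224.37
n1+n2-2 = 80
sp^2 = 6224.37 / 80 = 77.804625

77.8046


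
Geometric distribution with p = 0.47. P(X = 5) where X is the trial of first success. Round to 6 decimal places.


P = (1-p)^(k-1) * p
(1-p)^(k-1) = 0.53^4 = 0.07890481
P = 0.07890481 * 0.47 ≈ 0.03708526

0.037085


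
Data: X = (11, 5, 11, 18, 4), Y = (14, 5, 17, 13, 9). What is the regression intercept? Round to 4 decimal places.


a = ybar - b*xbar, where b = sum((xi-xbar)(yi-ybar)) / sum((xi-xbar)^2)
n = 5, xbar = 49/5 = 9.8, ybar = 58/5 = 11.6
Sxy = sum((xi-xbar)(yi-ybar)) = 67.6
Sxx = sum((xi-xbar)^2) = 126.8
b = Sxy / Sxx = 169/317 ≈ 0.533123
a = 11.6 - 0.533123 * 9.8 = 2021/317 ≈ 6.375394

6.3754


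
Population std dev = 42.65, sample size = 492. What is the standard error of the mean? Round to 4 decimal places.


SE = sigma / sqrt(n)
sqrt(492) ≈ 22.181073
SE = 42.65 / 22.181073 ≈ 1.922810

1.9228


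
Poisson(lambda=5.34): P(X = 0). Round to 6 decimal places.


P = e^(-lam) * lam^k / k!
e^(-5.34) ≈ 0.004795871
lam^k = 5.34^0 = 1
k! = 0! = 1
P = 0.004795871 * 1 / 1 ≈ 0.004796

0.004796


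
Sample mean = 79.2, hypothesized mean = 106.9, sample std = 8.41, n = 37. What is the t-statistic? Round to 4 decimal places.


t = (xbar - mu0) / (s/sqrt(n))
xbar - mu0 = 79.2 - 106.9 = -27.7
sqrt(37) ≈ 6.08276253
s/sqrt(n) = 8.41 / 6.08276253 ≈ 1.38259548
t = -27.7 / 1.38259548 ≈ -20.034783

-20.0348


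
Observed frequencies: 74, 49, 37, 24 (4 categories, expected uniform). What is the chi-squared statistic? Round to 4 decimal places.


chi2 = sum((O-E)^2/E), E = total/4
total = 184, E = 184/4 = 46
(74 - 46)^2 / 46 = 784 / 46 = 392/23 ≈ 17.043478
(49 - 46)^2 / 46 = 9 / 46 = 9/46 ≈ 0.195652
(37 - 46)^2 / 46 = 81 / 46 = 81/46 ≈ 1.760870
(24 - 46)^2 / 46 = 484 / 46 = 242/23 ≈ 10.521739
chi2 = 679/23 ≈ 29.521739

29.5217


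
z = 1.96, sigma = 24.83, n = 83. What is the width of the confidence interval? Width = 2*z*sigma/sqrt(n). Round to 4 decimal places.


width = 2*z*sigma/sqrt(n)
2*z*sigma = 2 * 1.96 * 24.83 = 97.3336
sqrt(83) ≈ 9.110434
width = 97.3336 / 9.110434 ≈ 10.683751

10.6838


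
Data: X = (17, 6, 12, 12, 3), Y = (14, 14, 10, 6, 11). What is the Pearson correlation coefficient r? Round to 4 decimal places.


r = sum((xi-xbar)(yi-ybar)) / sqrt(sum((xi-xbar)^2) * sum((yi-ybar)^2))
n = 5, xbar = 50/5 = 10, ybar = 55/5 = 11
Sxy = sum((xi-xbar)(yi-ybar)) = -3
Sxx = sum((xi-xbar)^2) = 122
Syy = sum((yi-ybar)^2) = 44
sqrt(Sxx*Syy) ≈ 73.266636
r = Sxy / sqrt(Sxx*Syy) = -3 / 73.266636 ≈ -0.040946

-0.0409


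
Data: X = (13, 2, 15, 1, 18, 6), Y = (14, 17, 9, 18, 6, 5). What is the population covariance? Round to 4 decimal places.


Cov = (1/n)*sum((xi-xbar)(yi-ybar))
n = 6, xbar = 55/6 ≈ 9.166667, ybar = 69/6 = 11.5
sum((xi-xbar)(yi-ybar)) = -125.5
Cov = -125.5 / 6 = -251/12 ≈ -20.916667

-20.9167


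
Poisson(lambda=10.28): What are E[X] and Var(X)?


E[X] = Var(X) = lambda = 10.28

10.28, 10.28


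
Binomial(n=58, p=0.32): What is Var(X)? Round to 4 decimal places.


Var = n*p*(1-p) = 58 * 0.32 * 0.68 = 12.6208

12.6208


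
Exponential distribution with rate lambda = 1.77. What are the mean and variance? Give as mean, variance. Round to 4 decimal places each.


mean = 1/lam, var = 1/lam^2
mean = 1 / 1.77 = 100/177 ≈ 0.564972
lam^2 = 1.77^2 = 3.1329
var = 1 / 3.1329 ≈ 0.319193

0.5650, 0.3192


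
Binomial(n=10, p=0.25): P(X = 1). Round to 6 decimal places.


P = C(n,k) * p^k * (1-p)^(n-k)
C(10,1) = 10
p^k = 0.25^1 = 0.25
(1-p)^(n-k) = 0.75^9 ≈ 0.07508469
P = 10 * 0.25 * 0.07508469 ≈ 0.187712

0.187712


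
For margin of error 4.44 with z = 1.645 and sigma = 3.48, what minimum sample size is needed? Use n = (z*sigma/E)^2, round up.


z*sigma/E = 1.645 * 3.48 / 4.44 = 9541/7400 ≈ 1.289324
(z*sigma/E)^2 ≈ 1.662357
round up: n = 2

2


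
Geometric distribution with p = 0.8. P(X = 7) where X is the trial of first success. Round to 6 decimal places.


P = (1-p)^(k-1) * p
(1-p)^(k-1) = 0.2^6 = 0.000064
P = 0.000064 * 0.8 = 0.0000512

0.000051


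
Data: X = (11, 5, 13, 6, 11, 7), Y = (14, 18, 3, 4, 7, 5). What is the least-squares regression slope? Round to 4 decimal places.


b = sum((xi-xbar)(yi-ybar)) / sum((xi-xbar)^2)
n = 6, xbar = 53/6 ≈ 8.833333, ybar = 51/6 = 8.5
Sxy = sum((xi-xbar)(yi-ybar)) = -31.5
Sxx = sum((xi-xbar)^2) = 317/6 ≈ 52.833333
b = Sxy / Sxx = -189/317 ≈ -0.596215

-0.5962


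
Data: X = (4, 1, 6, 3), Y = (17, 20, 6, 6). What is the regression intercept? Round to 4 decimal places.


a = ybar - b*xbar, where b = sum((xi-xbar)(yi-ybar)) / sum((xi-xbar)^2)
n = 4, xbar = 14/4 = 3.5, ybar = 49/4 = 12.25
Sxy = sum((xi-xbar)(yi-ybar)) = -29.5
Sxx = sum((xi-xbar)^2) = 13
b = Sxy / Sxx = -59/26 ≈ -2.269231
a = 12.25 - (-2.269231) * 3.5 = 525/26 ≈ 20.192308

20.1923


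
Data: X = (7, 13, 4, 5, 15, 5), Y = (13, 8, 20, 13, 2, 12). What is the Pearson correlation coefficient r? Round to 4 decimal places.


r = sum((xi-xbar)(yi-ybar)) / sqrt(sum((xi-xbar)^2) * sum((yi-ybar)^2))
n = 6, xbar = 49/6 ≈ 8.166667, ybar = 68/6 = 34/3 ≈ 11.333333
Sxy = sum((xi-xbar)(yi-ybar)) = -376/3 ≈ -125.333333
Sxx = sum((xi-xbar)^2) = 653/6 ≈ 108.833333
Syy = sum((yi-ybar)^2) = 538/3 ≈ 179.333333
sqrt(Sxx*Syy) ≈ 139.704848
r = Sxy / sqrt(Sxx*Syy) = -125.333333 / 139.704848 ≈ -0.897129

-0.8971


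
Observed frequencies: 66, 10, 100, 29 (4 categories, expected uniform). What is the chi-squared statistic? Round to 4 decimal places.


chi2 = sum((O-E)^2/E), E = total/4
total = 205, E = 205/4 = 51.25
(66 - 51.25)^2 / 51.25 = 217.5625 / 51.25 = 3481/820 ≈ 4.245122
(10 - 51.25)^2 / 51.25 = 1701.5625 / 51.25 = 5445/164 ≈ 33.201220
(100 - 51.25)^2 / 51.25 = 2376.5625 / 51.25 = 7605/164 ≈ 46.371951
(29 - 51.25)^2 / 51.25 = 495.0625 / 51.25 = 7921/820 ≈ 9.659756
chi2 = 19163/205 ≈ 93.478049

93.4780


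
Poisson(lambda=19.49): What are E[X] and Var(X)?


E[X] = Var(X) = lambda = 19.49

19.49, 19.49


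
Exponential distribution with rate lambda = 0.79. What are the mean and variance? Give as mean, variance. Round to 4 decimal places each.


mean = 1/lam, var = 1/lam^2
mean = 1 / 0.79 = 100/79 ≈ 1.265823
lam^2 = 0.79^2 = 0.6241
var = 1 / 0.6241 = 10000/6241 ≈ 1.602307

1.2658, 1.6023


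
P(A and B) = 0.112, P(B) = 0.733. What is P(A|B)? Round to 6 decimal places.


P(A|B) = P(A and B) / P(B) = 0.112 / 0.733 = 112/733 ≈ 0.15279673

0.152797


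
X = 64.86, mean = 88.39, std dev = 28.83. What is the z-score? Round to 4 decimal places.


z = (X - mu) / sigma
X - mu = 64.86 - 88.39 = -23.53
z = -23.53 / 28.83 = -2353/2883 ≈ -0.816164

-0.8162


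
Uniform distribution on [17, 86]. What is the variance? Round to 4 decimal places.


Var = (b-a)^2 / 12
(b-a)^2 = (86 - 17)^2 = 4761
Var = 4761/12 = 396.75

396.7500


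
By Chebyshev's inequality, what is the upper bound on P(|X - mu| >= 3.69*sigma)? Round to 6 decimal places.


P <= 1/k^2
k^2 = 3.69^2 = 13.6161
1/k^2 = 1 / 13.6161 ≈ 0.07344247

0.073442


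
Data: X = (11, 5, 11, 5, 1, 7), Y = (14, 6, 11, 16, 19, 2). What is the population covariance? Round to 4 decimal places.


Cov = (1/n)*sum((xi-xbar)(yi-ybar))
n = 6, xbar = 40/6 = 20/3 ≈ 6.666667, ybar = 68/6 = 34/3 ≈ 11.333333
sum((xi-xbar)(yi-ybar)) = -106/3 ≈ -35.333333
Cov = -35.333333 / 6 = -53/9 ≈ -5.888889

-5.8889


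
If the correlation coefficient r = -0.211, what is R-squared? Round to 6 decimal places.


R^2 = r^2 = (-0.211)^2 = 0.044521

0.044521


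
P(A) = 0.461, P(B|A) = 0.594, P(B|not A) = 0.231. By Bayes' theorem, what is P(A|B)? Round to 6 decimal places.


P(A|B) = P(B|A)*P(A) / P(B), P(B) = P(B|A)*P(A) + P(B|not A)*P(not A)
P(B|A)*P(A) = 0.594 * 0.461 = 0.273834
P(B|not A)*P(not A) = 0.231 * 0.539 = 0.124509
P(B) = 0.273834 + 0.124509 = 0.398343
P(A|B) = 0.273834 / 0.398343 ≈ 0.68743269

0.687433


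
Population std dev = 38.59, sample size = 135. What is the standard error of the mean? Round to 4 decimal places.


SE = sigma / sqrt(n)
sqrt(135) ≈ 11.618950
SE = 38.59 / 11.618950 ≈ 3.321298

3.3213


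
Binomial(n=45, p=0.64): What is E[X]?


E[X] = n*p = 45 * 0.64 = 28.8

28.8


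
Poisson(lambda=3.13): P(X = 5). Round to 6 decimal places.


P = e^(-lam) * lam^k / k!
e^(-3.13) ≈ 0.04371780
lam^k = 3.13^5 ≈ 300.415051
k! = 5! = 120
P = 0.04371780 * 300.415051 / 120 ≈ 0.109446

0.109446


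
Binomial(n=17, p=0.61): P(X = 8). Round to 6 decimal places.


P = C(n,k) * p^k * (1-p)^(n-k)
C(17,8) = 24310
p^k = 0.61^8 ≈ 0.01917073
(1-p)^(n-k) = 0.39^9 ≈ 0.0002087284
P = 24310 * 0.01917073 * 0.0002087284 ≈ 0.097276

0.097276


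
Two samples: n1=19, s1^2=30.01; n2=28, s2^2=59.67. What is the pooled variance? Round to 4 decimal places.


sp^2 = ((n1-1)*s1^2 + (n2-1)*s2^2)/(n1+n2-2)
(n1-1)*s1^2 = 18 * 30.01 = 540.18
(n2-1)*s2^2 = 27 * 59.67 = 1611.09
numerator = 540.18 + 1611.09 = 2151.27
n1+n2-2 = 45
sp^2 = 2151.27 / 45 = 47.806

47.8060


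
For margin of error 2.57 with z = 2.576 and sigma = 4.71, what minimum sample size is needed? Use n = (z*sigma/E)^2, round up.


z*sigma/E = 2.576 * 4.71 / 2.57 ≈ 4.720996
(z*sigma/E)^2 ≈ 22.287804
round up: n = 23

23


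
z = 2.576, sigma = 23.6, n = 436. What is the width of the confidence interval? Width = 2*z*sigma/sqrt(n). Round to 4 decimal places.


width = 2*z*sigma/sqrt(n)
2*z*sigma = 2 * 2.576 * 23.6 = 121.5872
sqrt(436) ≈ 20.880613
width = 121.5872 / 20.880613 ≈ 5.822971

5.8230


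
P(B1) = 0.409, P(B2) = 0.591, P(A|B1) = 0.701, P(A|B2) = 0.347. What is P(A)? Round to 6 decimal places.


P(A) = P(A|B1)*P(B1) + P(A|B2)*P(B2)
P(A|B1)*P(B1) = 0.701 * 0.409 = 0.286709
P(A|B2)*P(B2) = 0.347 * 0.591 = 0.205077
P(A) = 0.286709 + 0.205077 = 0.491786

0.491786


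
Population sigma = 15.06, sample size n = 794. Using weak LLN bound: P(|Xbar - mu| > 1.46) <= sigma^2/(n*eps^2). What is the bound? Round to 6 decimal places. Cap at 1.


bound = min(1, sigma^2/(n*eps^2))
sigma^2 = 15.06^2 = 226.8036
n*eps^2 = 794 * 1.46^2 = 794 * 2.1316 = 1692.4904
sigma^2/(n*eps^2) = 226.8036 / 1692.4904 ≈ 0.13400584

0.134006


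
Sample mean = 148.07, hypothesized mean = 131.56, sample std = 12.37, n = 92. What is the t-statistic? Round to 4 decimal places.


t = (xbar - mu0) / (s/sqrt(n))
xbar - mu0 = 148.07 - 131.56 = 16.51
sqrt(92) ≈ 9.59166305
s/sqrt(n) = 12.37 / 9.59166305 ≈ 1.28966165
t = 16.51 / 1.28966165 ≈ 12.801807

12.8018


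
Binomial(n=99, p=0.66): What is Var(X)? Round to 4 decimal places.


Var = n*p*(1-p) = 99 * 0.66 * 0.34 = 22.2156

22.2156


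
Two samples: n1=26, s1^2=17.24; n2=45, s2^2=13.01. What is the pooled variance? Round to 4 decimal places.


sp^2 = ((n1-1)*s1^2 + (n2-1)*s2^2)/(n1+n2-2)
(n1-1)*s1^2 = 25 * 17.24 = 431
(n2-1)*s2^2 = 44 * 13.01 = 572.44
numerator = 431 + 572.44 = 1003.44
n1+n2-2 = 69
sp^2 = 1003.44 / 69 = 8362/575 ≈ 14.542609

14.5426


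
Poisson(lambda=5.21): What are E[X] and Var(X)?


E[X] = Var(X) = lambda = 5.21

5.21, 5.21


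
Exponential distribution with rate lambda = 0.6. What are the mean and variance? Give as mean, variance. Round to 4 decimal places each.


mean = 1/lam, var = 1/lam^2
mean = 1 / 0.6 = 5/3 ≈ 1.666667
lam^2 = 0.6^2 = 0.36
var = 1 / 0.36 = 25/9 ≈ 2.777778

1.6667, 2.7778


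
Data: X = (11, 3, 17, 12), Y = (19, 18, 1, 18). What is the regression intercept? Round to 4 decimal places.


a = ybar - b*xbar, where b = sum((xi-xbar)(yi-ybar)) / sum((xi-xbar)^2)
n = 4, xbar = 43/4 = 10.75, ybar = 56/4 = 14
Sxy = sum((xi-xbar)(yi-ybar)) = -106
Sxx = sum((xi-xbar)^2) = 100.75
b = Sxy / Sxx = -424/403 ≈ -1.052109
a = 14 - (-1.052109) * 10.75 = 10200/403 ≈ 25.310174

25.3102


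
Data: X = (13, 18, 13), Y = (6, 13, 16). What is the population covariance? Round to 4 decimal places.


Cov = (1/n)*sum((xi-xbar)(yi-ybar))
n = 3, xbar = 44/3 ≈ 14.666667, ybar = 35/3 ≈ 11.666667
sum((xi-xbar)(yi-ybar)) = 20/3 ≈ 6.666667
Cov = 6.666667 / 3 = 20/9 ≈ 2.222222

2.2222


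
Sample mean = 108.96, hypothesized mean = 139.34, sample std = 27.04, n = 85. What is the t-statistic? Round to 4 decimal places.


t = (xbar - mu0) / (s/sqrt(n))
xbar - mu0 = 108.96 - 139.34 = -30.38
sqrt(85) ≈ 9.21954446
s/sqrt(n) = 27.04 / 9.21954446 ≈ 2.93289979
t = -30.38 / 2.93289979 ≈ -10.358349

-10.3583


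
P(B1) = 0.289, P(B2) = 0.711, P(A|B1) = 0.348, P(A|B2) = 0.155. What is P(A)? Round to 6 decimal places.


P(A) = P(A|B1)*P(B1) + P(A|B2)*P(B2)
P(A|B1)*P(B1) = 0.348 * 0.289 = 0.100572
P(A|B2)*P(B2) = 0.155 * 0.711 = 0.110205
P(A) = 0.100572 + 0.110205 = 0.210777

0.210777


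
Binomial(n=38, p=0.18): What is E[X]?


E[X] = n*p = 38 * 0.18 = 6.84

6.84


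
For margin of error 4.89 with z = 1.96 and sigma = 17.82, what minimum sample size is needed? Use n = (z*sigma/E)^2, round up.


z*sigma/E = 1.96 * 17.82 / 4.89 = 29106/4075 ≈ 7.142577
(z*sigma/E)^2 ≈ 51.016402
round up: n = 52

52


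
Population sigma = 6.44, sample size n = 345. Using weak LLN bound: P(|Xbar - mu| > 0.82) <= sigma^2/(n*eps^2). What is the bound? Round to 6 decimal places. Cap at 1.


bound = min(1, sigma^2/(n*eps^2))
sigma^2 = 6.44^2 = 41.4736
n*eps^2 = 345 * 0.82^2 = 345 * 0.6724 = 231.978
sigma^2/(n*eps^2) = 41.4736 / 231.978 ≈ 0.17878247

0.178782


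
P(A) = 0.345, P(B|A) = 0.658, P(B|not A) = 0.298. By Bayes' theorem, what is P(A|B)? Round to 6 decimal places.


P(A|B) = P(B|A)*P(A) / P(B), P(B) = P(B|A)*P(A) + P(B|not A)*P(not A)
P(B|A)*P(A) = 0.658 * 0.345 = 0.22701
P(B|not A)*P(not A) = 0.298 * 0.655 = 0.19519
P(B) = 0.22701 + 0.19519 = 0.4222
P(A|B) = 0.22701 / 0.4222 ≈ 0.53768356

0.537684


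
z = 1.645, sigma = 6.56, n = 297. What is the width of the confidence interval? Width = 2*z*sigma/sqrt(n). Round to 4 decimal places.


width = 2*z*sigma/sqrt(n)
2*z*sigma = 2 * 1.645 * 6.56 = 21.5824
sqrt(297) ≈ 17.233688
width = 21.5824 / 17.233688 ≈ 1.252338

1.2523


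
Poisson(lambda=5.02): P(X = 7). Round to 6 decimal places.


P = e^(-lam) * lam^k / k!
e^(-5.02) ≈ 0.006604527
lam^k = 5.02^7 ≈ 80338.925702
k! = 7! = 5040
P = 0.006604527 * 80338.925702 / 5040 ≈ 0.105278

0.105278


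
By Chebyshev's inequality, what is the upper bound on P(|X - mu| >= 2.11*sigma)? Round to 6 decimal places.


P <= 1/k^2
k^2 = 2.11^2 = 4.4521
1/k^2 = 1 / 4.4521 ≈ 0.22461310

0.224613


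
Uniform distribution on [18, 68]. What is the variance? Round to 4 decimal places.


Var = (b-a)^2 / 12
(b-a)^2 = (68 - 18)^2 = 2500
Var = 2500/12 ≈ 208.333333

208.3333


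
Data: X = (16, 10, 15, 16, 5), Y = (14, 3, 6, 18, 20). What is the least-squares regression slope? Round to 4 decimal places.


b = sum((xi-xbar)(yi-ybar)) / sum((xi-xbar)^2)
n = 5, xbar = 62/5 = 12.4, ybar = 61/5 = 12.2
Sxy = sum((xi-xbar)(yi-ybar)) = -24.4
Sxx = sum((xi-xbar)^2) = 93.2
b = Sxy / Sxx = -61/233 ≈ -0.261803

-0.2618


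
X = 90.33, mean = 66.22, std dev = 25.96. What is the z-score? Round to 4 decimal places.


z = (X - mu) / sigma
X - mu = 90.33 - 66.22 = 24.11
z = 24.11 / 25.96 = 2411/2596 ≈ 0.928737

0.9287


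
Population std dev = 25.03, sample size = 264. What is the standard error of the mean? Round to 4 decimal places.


SE = sigma / sqrt(n)
sqrt(264) ≈ 16.248077
SE = 25.03 / 16.248077 ≈ 1.540490

1.5405


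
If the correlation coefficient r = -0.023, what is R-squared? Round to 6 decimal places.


R^2 = r^2 = (-0.023)^2 = 0.000529

0.000529


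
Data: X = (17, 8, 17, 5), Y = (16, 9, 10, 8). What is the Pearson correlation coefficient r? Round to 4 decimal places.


r = sum((xi-xbar)(yi-ybar)) / sqrt(sum((xi-xbar)^2) * sum((yi-ybar)^2))
n = 4, xbar = 47/4 = 11.75, ybar = 43/4 = 10.75
Sxy = sum((xi-xbar)(yi-ybar)) = 48.75
Sxx = sum((xi-xbar)^2) = 114.75
Syy = sum((yi-ybar)^2) = 38.75
sqrt(Sxx*Syy) ≈ 66.682550
r = Sxy / sqrt(Sxx*Syy) = 48.75 / 66.682550 ≈ 0.731076

0.7311


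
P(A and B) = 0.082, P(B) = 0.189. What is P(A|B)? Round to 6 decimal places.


P(A|B) = P(A and B) / P(B) = 0.082 / 0.189 = 82/189 ≈ 0.43386243

0.433862


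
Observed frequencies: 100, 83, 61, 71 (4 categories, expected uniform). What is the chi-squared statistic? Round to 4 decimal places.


chi2 = sum((O-E)^2/E), E = total/4
total = 315, E = 315/4 = 78.75
(100 - 78.75)^2 / 78.75 = 451.5625 / 78.75 = 1445/252 ≈ 5.734127
(83 - 78.75)^2 / 78.75 = 18.0625 / 78.75 = 289/1260 ≈ 0.229365
(61 - 78.75)^2 / 78.75 = 315.0625 / 78.75 = 5041/1260 ≈ 4.000794
(71 - 78.75)^2 / 78.75 = 60.0625 / 78.75 = 961/1260 ≈ 0.762698
chi2 = 3379/315 ≈ 10.726984

10.7270


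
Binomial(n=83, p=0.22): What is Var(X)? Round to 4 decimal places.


Var = n*p*(1-p) = 83 * 0.22 * 0.78 = 14.2428

14.2428


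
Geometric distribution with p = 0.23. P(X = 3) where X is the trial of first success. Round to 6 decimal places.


P = (1-p)^(k-1) * p
(1-p)^(k-1) = 0.77^2 = 0.5929
P = 0.5929 * 0.23 = 0.136367

0.136367


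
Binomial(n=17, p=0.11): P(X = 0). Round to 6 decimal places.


P = C(n,k) * p^k * (1-p)^(n-k)
C(17,0) = 1
p^k = 0.11^0 = 1
(1-p)^(n-k) = 0.89^17 ≈ 0.1379209
P = 1 * 1 * 0.1379209 ≈ 0.137921

0.137921


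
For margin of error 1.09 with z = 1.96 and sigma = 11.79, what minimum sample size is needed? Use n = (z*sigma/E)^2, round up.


z*sigma/E = 1.96 * 11.79 / 1.09 = 57771/2725 ≈ 21.200367
(z*sigma/E)^2 ≈ 449.455560
round up: n = 450

450


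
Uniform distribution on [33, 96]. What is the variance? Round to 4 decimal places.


Var = (b-a)^2 / 12
(b-a)^2 = (96 - 33)^2 = 3969
Var = 3969/12 = 330.75

330.7500


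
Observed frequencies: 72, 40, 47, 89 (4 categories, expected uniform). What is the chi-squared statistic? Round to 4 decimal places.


chi2 = sum((O-E)^2/E), E = total/4
total = 248, E = 248/4 = 62
(72 - 62)^2 / 62 = 100 / 62 = 50/31 ≈ 1.612903
(40 - 62)^2 / 62 = 484 / 62 = 242/31 ≈ 7.806452
(47 - 62)^2 / 62 = 225 / 62 = 225/62 ≈ 3.629032
(89 - 62)^2 / 62 = 729 / 62 = 729/62 ≈ 11.758065
chi2 = 769/31 ≈ 24.806452

24.8065


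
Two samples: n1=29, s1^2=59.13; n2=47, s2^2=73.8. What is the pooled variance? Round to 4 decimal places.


sp^2 = ((n1-1)*s1^2 + (n2-1)*s2^2)/(n1+n2-2)
(n1-1)*s1^2 = 28 * 59.13 = 1655.64
(n2-1)*s2^2 = 46 * 73.8 = 3394.8
numerator = 1655.64 + 3394.8 = 5050.44
n1+n2-2 = 74
sp^2 = 5050.44 / 74 = 126261/1850 ≈ 68.249189

68.2492


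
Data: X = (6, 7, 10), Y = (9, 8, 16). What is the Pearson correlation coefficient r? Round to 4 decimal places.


r = sum((xi-xbar)(yi-ybar)) / sqrt(sum((xi-xbar)^2) * sum((yi-ybar)^2))
n = 3, xbar = 23/3 ≈ 7.666667, ybar = 33/3 = 11
Sxy = sum((xi-xbar)(yi-ybar)) = 17
Sxx = sum((xi-xbar)^2) = 26/3 ≈ 8.666667
Syy = sum((yi-ybar)^2) = 38
sqrt(Sxx*Syy) ≈ 18.147543
r = Sxy / sqrt(Sxx*Syy) = 17 / 18.147543 ≈ 0.936766

0.9368


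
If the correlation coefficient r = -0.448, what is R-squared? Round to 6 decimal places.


R^2 = r^2 = (-0.448)^2 = 0.200704

0.200704


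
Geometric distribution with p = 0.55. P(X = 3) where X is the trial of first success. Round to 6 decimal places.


P = (1-p)^(k-1) * p
(1-p)^(k-1) = 0.45^2 = 0.2025
P = 0.2025 * 0.55 = 0.111375

0.111375


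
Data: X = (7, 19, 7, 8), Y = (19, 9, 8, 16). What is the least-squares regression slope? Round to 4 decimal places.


b = sum((xi-xbar)(yi-ybar)) / sum((xi-xbar)^2)
n = 4, xbar = 41/4 = 10.25, ybar = 52/4 = 13
Sxy = sum((xi-xbar)(yi-ybar)) = -45
Sxx = sum((xi-xbar)^2) = 102.75
b = Sxy / Sxx = -60/137 ≈ -0.437956

-0.4380


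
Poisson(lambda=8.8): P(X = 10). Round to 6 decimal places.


P = e^(-lam) * lam^k / k!
e^(-8.8) ≈ 0.0001507331
lam^k = 8.8^10 ≈ 2785009760.094021
k! = 10! = 3628800
P = 0.0001507331 * 2785009760.094021 / 3628800 ≈ 0.115684

0.115684


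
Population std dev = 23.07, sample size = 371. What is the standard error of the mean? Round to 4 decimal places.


SE = sigma / sqrt(n)
sqrt(371) ≈ 19.261360
SE = 23.07 / 19.261360 ≈ 1.197735

1.1977


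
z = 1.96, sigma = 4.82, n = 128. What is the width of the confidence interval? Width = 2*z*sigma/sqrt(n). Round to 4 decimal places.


width = 2*z*sigma/sqrt(n)
2*z*sigma = 2 * 1.96 * 4.82 = 18.8944
sqrt(128) ≈ 11.313708
width = 18.8944 / 11.313708 ≈ 1.670045

1.6700


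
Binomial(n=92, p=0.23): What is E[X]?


E[X] = n*p = 92 * 0.23 = 21.16

21.16


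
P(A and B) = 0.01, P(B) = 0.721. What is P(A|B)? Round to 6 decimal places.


P(A|B) = P(A and B) / P(B) = 0.01 / 0.721 = 10/721 ≈ 0.01386963

0.013870


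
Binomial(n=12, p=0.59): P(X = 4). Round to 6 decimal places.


P = C(n,k) * p^k * (1-p)^(n-k)
C(12,4) = 495
p^k = 0.59^4 ≈ 0.1211736
(1-p)^(n-k) = 0.41^8 ≈ 0.0007984925
P = 495 * 0.1211736 * 0.0007984925 ≈ 0.047894

0.047894


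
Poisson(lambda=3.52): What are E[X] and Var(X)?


E[X] = Var(X) = lambda = 3.52

3.52, 3.52


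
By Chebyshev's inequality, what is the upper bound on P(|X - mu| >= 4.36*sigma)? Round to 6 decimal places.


P <= 1/k^2
k^2 = 4.36^2 = 19.0096
1/k^2 = 1 / 19.0096 ≈ 0.05260500

0.052605


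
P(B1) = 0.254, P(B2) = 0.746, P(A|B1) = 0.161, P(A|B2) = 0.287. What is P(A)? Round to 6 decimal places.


P(A) = P(A|B1)*P(B1) + P(A|B2)*P(B2)
P(A|B1)*P(B1) = 0.161 * 0.254 = 0.040894
P(A|B2)*P(B2) = 0.287 * 0.746 = 0.214102
P(A) = 0.040894 + 0.214102 = 0.254996

0.254996


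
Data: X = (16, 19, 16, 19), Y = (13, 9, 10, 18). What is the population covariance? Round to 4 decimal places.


Cov = (1/n)*sum((xi-xbar)(yi-ybar))
n = 4, xbar = 70/4 = 17.5, ybar = 50/4 = 12.5
sum((xi-xbar)(yi-ybar)) = 6
Cov = 6 / 4 = 1.5

1.5000


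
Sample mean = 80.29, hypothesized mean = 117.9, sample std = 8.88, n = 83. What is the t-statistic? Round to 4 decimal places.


t = (xbar - mu0) / (s/sqrt(n))
xbar - mu0 = 80.29 - 117.9 = -37.61
sqrt(83) ≈ 9.11043358
s/sqrt(n) = 8.88 / 9.11043358 ≈ 0.97470663
t = -37.61 / 0.97470663 ≈ -38.585969

-38.5860


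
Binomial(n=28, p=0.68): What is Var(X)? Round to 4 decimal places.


Var = n*p*(1-p) = 28 * 0.68 * 0.32 = 6.0928

6.0928


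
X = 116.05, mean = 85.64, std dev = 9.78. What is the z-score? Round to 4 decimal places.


z = (X - mu) / sigma
X - mu = 116.05 - 85.64 = 30.41
z = 30.41 / 9.78 = 3041/978 ≈ 3.109407

3.1094


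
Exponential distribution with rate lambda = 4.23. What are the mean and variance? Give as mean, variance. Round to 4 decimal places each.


mean = 1/lam, var = 1/lam^2
mean = 1 / 4.23 = 100/423 ≈ 0.236407
lam^2 = 4.23^2 = 17.8929
var = 1 / 17.8929 ≈ 0.055888

0.2364, 0.0559


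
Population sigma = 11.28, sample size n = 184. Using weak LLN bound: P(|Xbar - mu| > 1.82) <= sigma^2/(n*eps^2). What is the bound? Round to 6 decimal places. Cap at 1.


bound = min(1, sigma^2/(n*eps^2))
sigma^2 = 11.28^2 = 127.2384
n*eps^2 = 184 * 1.82^2 = 184 * 3.3124 = 609.4816
sigma^2/(n*eps^2) = 127.2384 / 609.4816 ≈ 0.20876496

0.208765


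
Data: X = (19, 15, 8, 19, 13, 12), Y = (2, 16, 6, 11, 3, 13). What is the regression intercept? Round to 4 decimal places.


a = ybar - b*xbar, where b = sum((xi-xbar)(yi-ybar)) / sum((xi-xbar)^2)
n = 6, xbar = 86/6 = 43/3 ≈ 14.333333, ybar = 51/6 = 8.5
Sxy = sum((xi-xbar)(yi-ybar)) = -1
Sxx = sum((xi-xbar)^2) = 274/3 ≈ 91.333333
b = Sxy / Sxx = -3/274 ≈ -0.010949
a = 8.5 - (-0.010949) * 14.333333 = 1186/137 ≈ 8.656934

8.6569


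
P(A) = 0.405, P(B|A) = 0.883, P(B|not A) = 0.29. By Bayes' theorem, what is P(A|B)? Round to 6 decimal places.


P(A|B) = P(B|A)*P(A) / P(B), P(B) = P(B|A)*P(A) + P(B|not A)*P(not A)
P(B|A)*P(A) = 0.883 * 0.405 = 0.357615
P(B|not A)*P(not A) = 0.29 * 0.595 = 0.17255
P(B) = 0.357615 + 0.17255 = 0.530165
P(A|B) = 0.357615 / 0.530165 ≈ 0.67453529

0.674535


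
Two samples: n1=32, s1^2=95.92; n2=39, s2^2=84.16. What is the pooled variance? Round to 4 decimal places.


sp^2 = ((n1-1)*s1^2 + (n2-1)*s2^2)/(n1+n2-2)
(n1-1)*s1^2 = 31 * 95.92 = 2973.52
(n2-1)*s2^2 = 38 * 84.16 = 3198.08
numerator = 2973.52 + 3198.08 = 6171.6
n1+n2-2 = 69
sp^2 = 6171.6 / 69 = 10286/115 ≈ 89.443478

89.4435


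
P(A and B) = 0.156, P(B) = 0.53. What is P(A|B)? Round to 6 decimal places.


P(A|B) = P(A and B) / P(B) = 0.156 / 0.53 = 78/265 ≈ 0.29433962

0.294340


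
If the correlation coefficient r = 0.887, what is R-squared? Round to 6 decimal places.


R^2 = r^2 = (0.887)^2 = 0.786769

0.786769


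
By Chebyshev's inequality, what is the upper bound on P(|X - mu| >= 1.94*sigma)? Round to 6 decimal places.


P <= 1/k^2
k^2 = 1.94^2 = 3.7636
1/k^2 = 1 / 3.7636 = 2500/9409 ≈ 0.26570305

0.265703


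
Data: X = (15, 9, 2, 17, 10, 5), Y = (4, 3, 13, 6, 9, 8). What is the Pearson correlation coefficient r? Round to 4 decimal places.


r = sum((xi-xbar)(yi-ybar)) / sqrt(sum((xi-xbar)^2) * sum((yi-ybar)^2))
n = 6, xbar = 58/6 = 29/3 ≈ 9.666667, ybar = 43/6 ≈ 7.166667
Sxy = sum((xi-xbar)(yi-ybar)) = -212/3 ≈ -70.666667
Sxx = sum((xi-xbar)^2) = 490/3 ≈ 163.333333
Syy = sum((yi-ybar)^2) = 401/6 ≈ 66.833333
sqrt(Sxx*Syy) ≈ 104.480195
r = Sxy / sqrt(Sxx*Syy) = -70.666667 / 104.480195 ≈ -0.676364

-0.6764


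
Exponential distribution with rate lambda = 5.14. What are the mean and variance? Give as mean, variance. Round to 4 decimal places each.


mean = 1/lam, var = 1/lam^2
mean = 1 / 5.14 = 50/257 ≈ 0.194553
lam^2 = 5.14^2 = 26.4196
var = 1 / 26.4196 ≈ 0.037851

0.1946, 0.0379


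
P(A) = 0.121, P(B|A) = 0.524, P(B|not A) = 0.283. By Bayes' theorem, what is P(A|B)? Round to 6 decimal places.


P(A|B) = P(B|A)*P(A) / P(B), P(B) = P(B|A)*P(A) + P(B|not A)*P(not A)
P(B|A)*P(A) = 0.524 * 0.121 = 0.063404
P(B|not A)*P(not A) = 0.283 * 0.879 = 0.248757
P(B) = 0.063404 + 0.248757 = 0.312161
P(A|B) = 0.063404 / 0.312161 ≈ 0.20311314

0.203113


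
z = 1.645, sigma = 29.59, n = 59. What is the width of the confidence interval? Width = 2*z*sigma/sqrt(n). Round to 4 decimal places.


width = 2*z*sigma/sqrt(n)
2*z*sigma = 2 * 1.645 * 29.59 = 97.3511
sqrt(59) ≈ 7.681146
width = 97.3511 / 7.681146 ≈ 12.674034

12.6740


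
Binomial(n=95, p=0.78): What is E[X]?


E[X] = n*p = 95 * 0.78 = 74.1

74.1


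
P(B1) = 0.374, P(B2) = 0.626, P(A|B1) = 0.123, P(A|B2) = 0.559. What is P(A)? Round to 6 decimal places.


P(A) = P(A|B1)*P(B1) + P(A|B2)*P(B2)
P(A|B1)*P(B1) = 0.123 * 0.374 = 0.046002
P(A|B2)*P(B2) = 0.559 * 0.626 = 0.349934
P(A) = 0.046002 + 0.349934 = 0.395936

0.395936


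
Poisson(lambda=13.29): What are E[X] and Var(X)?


E[X] = Var(X) = lambda = 13.29

13.29, 13.29


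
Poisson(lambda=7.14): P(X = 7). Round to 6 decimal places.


P = e^(-lam) * lam^k / k!
e^(-7.14) ≈ 0.0007927521
lam^k = 7.14^7 ≈ 945992.040793
k! = 7! = 5040
P = 0.0007927521 * 945992.040793 / 5040 ≈ 0.148797

0.148797


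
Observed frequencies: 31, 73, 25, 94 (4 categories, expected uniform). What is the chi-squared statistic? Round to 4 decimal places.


chi2 = sum((O-E)^2/E), E = total/4
total = 223, E = 223/4 = 55.75
(31 - 55.75)^2 / 55.75 = 612.5625 / 55.75 = 9801/892 ≈ 10.987668
(73 - 55.75)^2 / 55.75 = 297.5625 / 55.75 = 4761/892 ≈ 5.337444
(25 - 55.75)^2 / 55.75 = 945.5625 / 55.75 = 15129/892 ≈ 16.960762
(94 - 55.75)^2 / 55.75 = 1463.0625 / 55.75 = 23409/892 ≈ 26.243274
chi2 = 13275/223 ≈ 59.529148

59.5291


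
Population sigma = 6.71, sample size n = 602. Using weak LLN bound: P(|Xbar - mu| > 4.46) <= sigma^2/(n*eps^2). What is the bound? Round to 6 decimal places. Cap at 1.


bound = min(1, sigma^2/(n*eps^2))
sigma^2 = 6.71^2 = 45.0241
n*eps^2 = 602 * 4.46^2 = 602 * 19.8916 = 11974.7432
sigma^2/(n*eps^2) = 45.0241 / 11974.7432 ≈ 0.00375992

0.003760


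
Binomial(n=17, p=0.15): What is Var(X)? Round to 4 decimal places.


Var = n*p*(1-p) = 17 * 0.15 * 0.85 = 2.1675

2.1675


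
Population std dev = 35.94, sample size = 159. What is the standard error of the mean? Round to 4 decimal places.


SE = sigma / sqrt(n)
sqrt(159) ≈ 12.609520
SE = 35.94 / 12.609520 ≈ 2.850227

2.8502


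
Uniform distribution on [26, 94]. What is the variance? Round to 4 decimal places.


Var = (b-a)^2 / 12
(b-a)^2 = (94 - 26)^2 = 4624
Var = 4624/12 ≈ 385.333333

385.3333


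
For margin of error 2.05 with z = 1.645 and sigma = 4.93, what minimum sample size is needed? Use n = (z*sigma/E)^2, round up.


z*sigma/E = 1.645 * 4.93 / 2.05 ≈ 3.956024
(z*sigma/E)^2 ≈ 15.650129
round up: n = 16

16


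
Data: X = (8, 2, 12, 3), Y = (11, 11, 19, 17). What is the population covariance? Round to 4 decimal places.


Cov = (1/n)*sum((xi-xbar)(yi-ybar))
n = 4, xbar = 25/4 = 6.25, ybar = 58/4 = 14.5
sum((xi-xbar)(yi-ybar)) = 26.5
Cov = 26.5 / 4 = 6.625

6.6250


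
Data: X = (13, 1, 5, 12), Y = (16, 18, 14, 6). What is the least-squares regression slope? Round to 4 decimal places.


b = sum((xi-xbar)(yi-ybar)) / sum((xi-xbar)^2)
n = 4, xbar = 31/4 = 7.75, ybar = 54/4 = 13.5
Sxy = sum((xi-xbar)(yi-ybar)) = -50.5
Sxx = sum((xi-xbar)^2) = 98.75
b = Sxy / Sxx = -202/395 ≈ -0.511392

-0.5114


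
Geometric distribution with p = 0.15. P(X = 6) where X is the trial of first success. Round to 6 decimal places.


P = (1-p)^(k-1) * p
(1-p)^(k-1) = 0.85^5 ≈ 0.4437053
P = 0.4437053 * 0.15 ≈ 0.06655580

0.066556


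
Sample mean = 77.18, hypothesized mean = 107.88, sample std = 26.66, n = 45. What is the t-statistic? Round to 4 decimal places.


t = (xbar - mu0) / (s/sqrt(n))
xbar - mu0 = 77.18 - 107.88 = -30.7
sqrt(45) ≈ 6.70820393
s/sqrt(n) = 26.66 / 6.70820393 ≈ 3.97423815
t = -30.7 / 3.97423815 ≈ -7.724751

-7.7248


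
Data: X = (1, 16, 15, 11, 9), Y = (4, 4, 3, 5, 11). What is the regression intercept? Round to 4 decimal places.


a = ybar - b*xbar, where b = sum((xi-xbar)(yi-ybar)) / sum((xi-xbar)^2)
n = 5, xbar = 52/5 = 10.4, ybar = 27/5 = 5.4
Sxy = sum((xi-xbar)(yi-ybar)) = -13.8
Sxx = sum((xi-xbar)^2) = 143.2
b = Sxy / Sxx = -69/716 ≈ -0.096369
a = 5.4 - (-0.096369) * 10.4 = 1146/179 ≈ 6.402235

6.4022


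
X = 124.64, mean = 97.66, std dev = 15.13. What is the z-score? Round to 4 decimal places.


z = (X - mu) / sigma
X - mu = 124.64 - 97.66 = 26.98
z = 26.98 / 15.13 = 2698/1513 ≈ 1.783212

1.7832


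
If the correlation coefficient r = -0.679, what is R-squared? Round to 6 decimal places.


R^2 = r^2 = (-0.679)^2 = 0.461041

0.461041


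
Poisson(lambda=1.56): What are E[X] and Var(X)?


E[X] = Var(X) = lambda = 1.56

1.56, 1.56


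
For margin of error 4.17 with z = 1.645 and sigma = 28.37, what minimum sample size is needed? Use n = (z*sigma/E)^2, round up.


z*sigma/E = 1.645 * 28.37 / 4.17 ≈ 11.191523
(z*sigma/E)^2 ≈ 125.250182
round up: n = 126

126
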